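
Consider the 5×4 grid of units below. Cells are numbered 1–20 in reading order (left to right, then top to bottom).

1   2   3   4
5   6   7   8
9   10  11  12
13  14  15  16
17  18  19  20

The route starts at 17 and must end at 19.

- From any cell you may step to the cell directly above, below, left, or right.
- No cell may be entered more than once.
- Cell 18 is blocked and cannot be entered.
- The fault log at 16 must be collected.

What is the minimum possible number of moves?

Any route passes through 16 somewhere between 17 and 19. Summing Manhattan distances along the two legs (17 → 16 → 19) gives a lower bound of 4 + 2 = 6 moves.
A route of 6 moves achieves this: 17 → 13 → 14 → 15 → 16 → 20 → 19.
Since 6 matches the lower bound, it is optimal.

6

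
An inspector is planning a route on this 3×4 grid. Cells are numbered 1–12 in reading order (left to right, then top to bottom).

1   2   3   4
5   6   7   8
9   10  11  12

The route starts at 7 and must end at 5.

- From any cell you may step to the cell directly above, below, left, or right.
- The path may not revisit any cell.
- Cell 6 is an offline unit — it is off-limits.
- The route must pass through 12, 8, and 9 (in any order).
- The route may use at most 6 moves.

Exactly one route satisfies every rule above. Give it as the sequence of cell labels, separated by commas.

Any route must reach 12, 8, and 9 and still end at 5 within 6 moves, so the order of the required stops is forced.
Route from 7: right to 8, down to 12, 3× left (reaching 9), up to 5 — 6 moves in all.
Check: all required cells visited; 6 ≤ 6 moves.

7, 8, 12, 11, 10, 9, 5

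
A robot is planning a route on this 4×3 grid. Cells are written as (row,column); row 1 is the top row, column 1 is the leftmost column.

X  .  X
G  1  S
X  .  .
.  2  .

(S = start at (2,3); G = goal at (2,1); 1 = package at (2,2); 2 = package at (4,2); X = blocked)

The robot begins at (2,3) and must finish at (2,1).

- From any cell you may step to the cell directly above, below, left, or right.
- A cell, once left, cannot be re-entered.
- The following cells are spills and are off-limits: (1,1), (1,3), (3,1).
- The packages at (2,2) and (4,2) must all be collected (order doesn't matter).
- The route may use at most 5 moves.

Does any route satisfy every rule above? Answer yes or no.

no

Even ignoring the no-revisit rule, getting from (2,3) to (2,1), taking the cheapest ordering (2,3) → (2,2) → (4,2) → (2,1) needs at least 1 + 2 + 3 = 6 moves (Manhattan distance per leg), which exceeds the 5-move limit.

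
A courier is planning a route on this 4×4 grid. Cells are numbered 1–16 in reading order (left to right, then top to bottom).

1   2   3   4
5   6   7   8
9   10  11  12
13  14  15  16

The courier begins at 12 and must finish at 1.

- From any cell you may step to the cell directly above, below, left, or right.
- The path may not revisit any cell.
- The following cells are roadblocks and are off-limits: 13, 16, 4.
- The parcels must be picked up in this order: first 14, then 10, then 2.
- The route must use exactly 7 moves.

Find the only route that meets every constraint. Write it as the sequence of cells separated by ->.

The waypoints must appear in the order 14, 10, 2, with no cell reused.
Route from 12: left 1 to 11, down 1 to 15, left 1 to 14, up 3 to 2, left 1 to 1 — 7 moves in all.
Check: order respected (14 at step 3, 10 at step 4, 2 at step 6); 7 moves as required.

12 -> 11 -> 15 -> 14 -> 10 -> 6 -> 2 -> 1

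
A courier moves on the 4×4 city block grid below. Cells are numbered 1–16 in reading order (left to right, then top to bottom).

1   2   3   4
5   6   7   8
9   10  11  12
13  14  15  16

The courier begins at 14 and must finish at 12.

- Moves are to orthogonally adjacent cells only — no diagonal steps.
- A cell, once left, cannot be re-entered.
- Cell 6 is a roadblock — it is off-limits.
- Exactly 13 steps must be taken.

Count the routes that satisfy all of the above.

2

Need simple routes of exactly 13 moves from 14 to 12 (Manhattan distance 3, so 5 moves are spent on a detour and 5 undoing it).
Enumerating: 14 10 9 5 1 2 3 4 8 7 11 15 16 12 | 14 13 9 5 1 2 3 4 8 7 11 15 16 12.
That gives 2 routes.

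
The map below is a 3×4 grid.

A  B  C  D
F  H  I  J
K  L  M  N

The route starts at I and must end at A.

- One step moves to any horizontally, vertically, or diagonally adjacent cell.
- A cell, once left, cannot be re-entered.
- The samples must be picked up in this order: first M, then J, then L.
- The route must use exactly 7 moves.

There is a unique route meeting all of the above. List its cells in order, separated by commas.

The waypoints must appear in the order M, J, L, with no cell reused.
Route from I: down to M, up-right to J, up-left to C, down-left to H, down to L, up-left to F, up to A — 7 moves in all.
Check: order respected (M at step 1, J at step 2, L at step 5); 7 moves as required.

I, M, J, C, H, L, F, A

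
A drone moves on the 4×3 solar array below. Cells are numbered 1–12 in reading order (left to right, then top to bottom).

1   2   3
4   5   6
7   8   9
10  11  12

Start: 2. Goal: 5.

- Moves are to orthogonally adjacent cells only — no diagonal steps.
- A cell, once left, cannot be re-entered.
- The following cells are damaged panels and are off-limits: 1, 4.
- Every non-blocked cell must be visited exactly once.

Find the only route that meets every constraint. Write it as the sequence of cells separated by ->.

2 -> 3 -> 6 -> 9 -> 12 -> 11 -> 10 -> 7 -> 8 -> 5

Need to visit all 10 open cells exactly once, starting at 2 and ending at 5.
Cell 12 has only two open neighbours (9 and 11), so the path must pass straight through it: one of those is the cell it's entered from and the other is where it exits.
Route from 2: right 1 to 3, down 3 to 12, left 2 to 10, up 1 to 7, right 1 to 8, up 1 to 5 — 9 moves in all.
Check: all 10 open cells covered.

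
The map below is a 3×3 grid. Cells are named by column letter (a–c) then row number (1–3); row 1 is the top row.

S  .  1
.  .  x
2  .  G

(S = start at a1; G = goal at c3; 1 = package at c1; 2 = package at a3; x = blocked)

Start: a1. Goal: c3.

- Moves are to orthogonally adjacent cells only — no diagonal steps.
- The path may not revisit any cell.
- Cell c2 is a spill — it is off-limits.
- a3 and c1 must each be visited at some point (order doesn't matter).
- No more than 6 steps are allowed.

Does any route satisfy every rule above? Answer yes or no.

c1 must be visited but has only one open neighbour (b1), and it is neither the start nor the goal — the route would have to enter and leave through b1, re-entering it.

no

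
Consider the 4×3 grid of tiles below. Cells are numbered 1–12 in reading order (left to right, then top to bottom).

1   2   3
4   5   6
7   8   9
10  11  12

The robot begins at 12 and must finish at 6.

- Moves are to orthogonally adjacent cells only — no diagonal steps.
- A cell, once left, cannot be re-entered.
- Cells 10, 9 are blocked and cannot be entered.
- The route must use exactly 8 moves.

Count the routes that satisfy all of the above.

4

Need simple routes of exactly 8 moves from 12 to 6 (Manhattan distance 2, so 3 moves are spent on a detour and 3 undoing it).
Enumerating: 12 11 8 5 4 1 2 3 6 | 12 11 8 7 4 1 2 5 6 | 12 11 8 7 4 1 2 3 6 | 12 11 8 7 4 5 2 3 6.
That gives 4 routes.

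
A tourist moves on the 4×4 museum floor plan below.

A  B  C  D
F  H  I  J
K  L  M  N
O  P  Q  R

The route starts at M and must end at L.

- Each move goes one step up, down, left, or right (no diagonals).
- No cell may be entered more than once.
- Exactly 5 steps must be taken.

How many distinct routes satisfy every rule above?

Need simple routes of exactly 5 moves from M to L (Manhattan distance 1, so 2 moves are spent on a detour and 2 undoing it).
Enumerating: M I C B H L | M I H F K L | M Q P O K L | M N J I H L | M N R Q P L.
That gives 5 routes.

5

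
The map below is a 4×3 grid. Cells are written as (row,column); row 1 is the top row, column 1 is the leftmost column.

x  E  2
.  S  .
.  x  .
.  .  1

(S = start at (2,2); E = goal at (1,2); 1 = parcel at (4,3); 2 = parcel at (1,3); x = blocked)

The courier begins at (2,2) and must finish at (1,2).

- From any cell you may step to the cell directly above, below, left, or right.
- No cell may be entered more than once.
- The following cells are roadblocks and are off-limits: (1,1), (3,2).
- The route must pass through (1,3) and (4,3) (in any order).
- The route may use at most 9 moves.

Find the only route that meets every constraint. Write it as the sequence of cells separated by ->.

(2,2) -> (2,1) -> (3,1) -> (4,1) -> (4,2) -> (4,3) -> (3,3) -> (2,3) -> (1,3) -> (1,2)

The budget equals the shortest possible length, so every move has to be on a shortest route through the required cells.
Route from (2,2): left 1 to (2,1), down 2 to (4,1), right 2 to (4,3), up 3 to (1,3), left 1 to (1,2) — 9 moves in all.
Check: all required cells visited; 9 ≤ 9 moves.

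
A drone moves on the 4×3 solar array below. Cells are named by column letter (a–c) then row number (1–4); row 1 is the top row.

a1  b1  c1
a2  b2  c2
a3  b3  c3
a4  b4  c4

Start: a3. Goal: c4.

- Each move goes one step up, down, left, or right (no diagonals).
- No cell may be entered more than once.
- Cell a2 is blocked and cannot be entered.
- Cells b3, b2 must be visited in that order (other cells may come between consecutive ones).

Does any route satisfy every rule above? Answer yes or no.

yes

One route that works: a3 → b3 → b2 → c2 → c3 → c4.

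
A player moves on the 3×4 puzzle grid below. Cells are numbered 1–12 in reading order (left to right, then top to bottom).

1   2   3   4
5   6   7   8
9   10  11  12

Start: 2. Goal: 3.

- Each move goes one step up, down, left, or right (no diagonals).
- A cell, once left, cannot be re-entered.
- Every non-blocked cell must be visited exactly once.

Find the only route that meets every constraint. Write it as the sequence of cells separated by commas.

2, 1, 5, 9, 10, 6, 7, 11, 12, 8, 4, 3

Need to visit all 12 open cells exactly once, starting at 2 and ending at 3.
Route from 2: left to 1, 2× down (reaching 9), right to 10, up to 6, right to 7, down to 11, right to 12, 2× up (reaching 4), left to 3 — 11 moves in all.
Check: all 12 open cells covered.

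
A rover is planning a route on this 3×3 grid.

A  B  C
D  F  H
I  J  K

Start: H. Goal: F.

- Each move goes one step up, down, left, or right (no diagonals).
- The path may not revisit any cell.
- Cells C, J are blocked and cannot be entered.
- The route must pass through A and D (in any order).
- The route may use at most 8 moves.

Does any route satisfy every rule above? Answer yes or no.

no

Every way from H to A runs through F — but F is where the route must end, so it would be entered once on the way to A and again at the finish.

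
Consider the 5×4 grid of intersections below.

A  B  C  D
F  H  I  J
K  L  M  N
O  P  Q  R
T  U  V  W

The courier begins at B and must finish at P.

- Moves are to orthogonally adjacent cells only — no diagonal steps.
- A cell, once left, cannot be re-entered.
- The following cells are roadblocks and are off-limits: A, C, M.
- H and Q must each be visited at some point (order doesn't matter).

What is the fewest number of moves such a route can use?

Any route passes through H and Q in some order between B and P. Summing Manhattan distances along each leg and taking the cheapest ordering (B → H → Q → P) gives a lower bound of 1 + 3 + 1 = 5 moves.
The shortest route satisfying every rule uses 7 moves: B → H → I → J → N → R → Q → P.
The no-revisit rule (legs can't share cells) pushes the minimum above the 5-move bound; an exhaustive check rules out every length from 5 to 6, leaving 7 as the minimum.

7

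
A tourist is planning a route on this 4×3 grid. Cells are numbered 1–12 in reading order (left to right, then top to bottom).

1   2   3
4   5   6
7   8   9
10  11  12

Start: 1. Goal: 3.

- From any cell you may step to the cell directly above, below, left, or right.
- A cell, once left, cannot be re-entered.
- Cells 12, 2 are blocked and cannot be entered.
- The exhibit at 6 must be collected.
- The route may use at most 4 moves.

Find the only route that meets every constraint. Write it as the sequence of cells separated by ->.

Any route must reach 6 and still end at 3 within 4 moves, so the order of the required stops is forced.
Route from 1: down to 4, 2× right (reaching 6), up to 3 — 4 moves in all.
Check: all required cells visited; 4 ≤ 4 moves.

1 -> 4 -> 5 -> 6 -> 3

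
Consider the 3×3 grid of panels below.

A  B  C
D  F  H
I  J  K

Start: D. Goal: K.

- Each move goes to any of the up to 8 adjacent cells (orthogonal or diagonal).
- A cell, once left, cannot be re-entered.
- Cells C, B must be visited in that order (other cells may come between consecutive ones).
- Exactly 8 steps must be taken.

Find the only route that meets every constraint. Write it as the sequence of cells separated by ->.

The waypoints must appear in the order C, B, with no cell reused.
Route from D: down to I, right to J, up-right to H, up to C, 2× left (reaching A), 2× down-right (reaching K) — 8 moves in all.
Check: order respected (C at step 4, B at step 5); 8 moves as required.

D -> I -> J -> H -> C -> B -> A -> F -> K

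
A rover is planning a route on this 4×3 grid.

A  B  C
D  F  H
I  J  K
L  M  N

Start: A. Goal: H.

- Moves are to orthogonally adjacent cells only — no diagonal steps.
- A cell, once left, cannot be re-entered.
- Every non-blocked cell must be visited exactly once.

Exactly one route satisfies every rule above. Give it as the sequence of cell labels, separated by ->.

A -> D -> I -> L -> M -> N -> K -> J -> F -> B -> C -> H

Need to visit all 12 open cells exactly once, starting at A and ending at H.
Route from A: down 3 to L, right 2 to N, up 1 to K, left 1 to J, up 2 to B, right 1 to C, down 1 to H — 11 moves in all.
Check: all 12 open cells covered.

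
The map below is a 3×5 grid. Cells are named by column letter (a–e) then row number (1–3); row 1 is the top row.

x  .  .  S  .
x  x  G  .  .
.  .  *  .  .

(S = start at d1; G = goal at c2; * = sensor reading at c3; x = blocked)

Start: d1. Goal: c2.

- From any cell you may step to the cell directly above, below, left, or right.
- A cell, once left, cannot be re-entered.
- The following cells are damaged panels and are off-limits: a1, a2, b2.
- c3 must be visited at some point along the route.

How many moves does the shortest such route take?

Any route passes through c3 somewhere between d1 and c2. Summing Manhattan distances along the two legs (d1 → c3 → c2) gives a lower bound of 3 + 1 = 4 moves.
A route of 4 moves achieves this: d1 → d2 → d3 → c3 → c2.
Since 4 matches the lower bound, it is optimal.

4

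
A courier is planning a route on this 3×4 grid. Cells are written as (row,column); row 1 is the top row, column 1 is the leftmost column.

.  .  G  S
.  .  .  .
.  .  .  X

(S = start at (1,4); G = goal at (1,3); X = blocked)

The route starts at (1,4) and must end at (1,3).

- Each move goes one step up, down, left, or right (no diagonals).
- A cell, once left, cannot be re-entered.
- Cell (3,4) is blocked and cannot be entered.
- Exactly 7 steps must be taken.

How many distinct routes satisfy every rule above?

2

Need simple routes of exactly 7 moves from (1,4) to (1,3) (Manhattan distance 1, so 3 moves are spent on a detour and 3 undoing it).
Enumerating: (1,4) (2,4) (2,3) (3,3) (3,2) (2,2) (1,2) (1,3) | (1,4) (2,4) (2,3) (2,2) (2,1) (1,1) (1,2) (1,3).
That gives 2 routes.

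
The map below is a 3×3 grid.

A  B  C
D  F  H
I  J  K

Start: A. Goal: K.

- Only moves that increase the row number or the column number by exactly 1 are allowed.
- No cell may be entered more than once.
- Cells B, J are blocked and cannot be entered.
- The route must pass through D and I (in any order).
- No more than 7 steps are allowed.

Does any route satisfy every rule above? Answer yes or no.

no

Right/down moves force the required cells to be taken in the order D, I. Every right/down route from I to K runs into a blocked cell, so that leg cannot be completed.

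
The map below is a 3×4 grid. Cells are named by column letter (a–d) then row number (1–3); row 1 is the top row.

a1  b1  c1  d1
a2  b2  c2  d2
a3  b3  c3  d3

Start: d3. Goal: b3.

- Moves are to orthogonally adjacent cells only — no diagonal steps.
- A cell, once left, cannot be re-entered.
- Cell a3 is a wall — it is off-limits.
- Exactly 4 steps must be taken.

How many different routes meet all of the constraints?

3

Need simple routes of exactly 4 moves from d3 to b3 (Manhattan distance 2, so 1 moves are spent on a detour and 1 undoing it).
Enumerating: d3 d2 c2 c3 b3 | d3 d2 c2 b2 b3 | d3 c3 c2 b2 b3.
That gives 3 routes.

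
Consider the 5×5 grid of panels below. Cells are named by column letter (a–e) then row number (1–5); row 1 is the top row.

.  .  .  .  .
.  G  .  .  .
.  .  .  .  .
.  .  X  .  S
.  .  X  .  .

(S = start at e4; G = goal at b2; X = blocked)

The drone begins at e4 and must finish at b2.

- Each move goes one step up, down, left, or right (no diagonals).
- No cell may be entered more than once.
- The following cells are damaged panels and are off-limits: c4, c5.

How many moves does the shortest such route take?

5

The Manhattan distance from e4 to b2 is |4−2| + |5−2| = 5, so at least 5 moves are needed.
A route of 5 moves achieves this: e4 → e3 → e2 → d2 → c2 → b2.
Since 5 matches the lower bound, it is optimal.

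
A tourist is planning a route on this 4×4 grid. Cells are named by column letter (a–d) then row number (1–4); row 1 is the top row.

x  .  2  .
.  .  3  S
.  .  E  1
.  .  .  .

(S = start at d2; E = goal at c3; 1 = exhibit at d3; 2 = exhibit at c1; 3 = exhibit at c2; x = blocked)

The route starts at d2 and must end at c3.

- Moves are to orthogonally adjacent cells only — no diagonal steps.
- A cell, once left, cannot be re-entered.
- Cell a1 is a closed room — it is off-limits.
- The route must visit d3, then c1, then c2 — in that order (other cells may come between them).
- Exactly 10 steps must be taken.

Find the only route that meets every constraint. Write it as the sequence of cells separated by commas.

The waypoints must appear in the order d3, c1, c2, with no cell reused.
Route from d2: down 2 to d4, left 2 to b4, up 3 to b1, right 1 to c1, down 2 to c3 — 10 moves in all.
Check: order respected (1 at step 1, 2 at step 8, 3 at step 9); 10 moves as required.

d2, d3, d4, c4, b4, b3, b2, b1, c1, c2, c3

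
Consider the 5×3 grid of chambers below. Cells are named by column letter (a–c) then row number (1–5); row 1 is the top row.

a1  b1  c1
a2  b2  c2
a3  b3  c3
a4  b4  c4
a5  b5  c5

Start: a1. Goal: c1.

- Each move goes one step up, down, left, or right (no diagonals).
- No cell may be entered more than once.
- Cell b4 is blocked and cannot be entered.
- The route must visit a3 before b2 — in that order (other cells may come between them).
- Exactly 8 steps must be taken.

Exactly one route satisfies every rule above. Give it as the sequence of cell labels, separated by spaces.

The waypoints must appear in the order a3, b2, with no cell reused.
Route from a1: down 2 to a3, right 2 to c3, up 1 to c2, left 1 to b2, up 1 to b1, right 1 to c1 — 8 moves in all.
Check: order respected (a3 at step 2, b2 at step 6); 8 moves as required.

a1 a2 a3 b3 c3 c2 b2 b1 c1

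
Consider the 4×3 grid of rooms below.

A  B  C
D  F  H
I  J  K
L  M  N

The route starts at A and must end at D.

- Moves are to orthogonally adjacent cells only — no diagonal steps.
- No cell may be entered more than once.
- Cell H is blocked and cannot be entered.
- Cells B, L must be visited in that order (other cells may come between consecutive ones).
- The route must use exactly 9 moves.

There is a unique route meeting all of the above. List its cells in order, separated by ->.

The waypoints must appear in the order B, L, with no cell reused.
Route from A: right 1 to B, down 2 to J, right 1 to K, down 1 to N, left 2 to L, up 2 to D — 9 moves in all.
Check: order respected (B at step 1, L at step 7); 9 moves as required.

A -> B -> F -> J -> K -> N -> M -> L -> I -> D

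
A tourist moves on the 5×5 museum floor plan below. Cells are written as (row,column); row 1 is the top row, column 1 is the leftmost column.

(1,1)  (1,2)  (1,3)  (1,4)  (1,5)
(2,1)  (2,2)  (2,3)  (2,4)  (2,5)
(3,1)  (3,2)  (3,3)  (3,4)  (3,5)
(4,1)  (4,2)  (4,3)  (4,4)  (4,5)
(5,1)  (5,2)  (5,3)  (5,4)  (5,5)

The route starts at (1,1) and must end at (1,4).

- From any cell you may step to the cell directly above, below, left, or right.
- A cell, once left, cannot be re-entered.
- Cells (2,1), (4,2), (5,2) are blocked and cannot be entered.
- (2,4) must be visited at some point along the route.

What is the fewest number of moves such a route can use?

5

Any route passes through (2,4) somewhere between (1,1) and (1,4). Summing Manhattan distances along the two legs ((1,1) → (2,4) → (1,4)) gives a lower bound of 4 + 1 = 5 moves.
A route of 5 moves achieves this: (1,1) → (1,2) → (2,2) → (2,3) → (2,4) → (1,4).
Since 5 matches the lower bound, it is optimal.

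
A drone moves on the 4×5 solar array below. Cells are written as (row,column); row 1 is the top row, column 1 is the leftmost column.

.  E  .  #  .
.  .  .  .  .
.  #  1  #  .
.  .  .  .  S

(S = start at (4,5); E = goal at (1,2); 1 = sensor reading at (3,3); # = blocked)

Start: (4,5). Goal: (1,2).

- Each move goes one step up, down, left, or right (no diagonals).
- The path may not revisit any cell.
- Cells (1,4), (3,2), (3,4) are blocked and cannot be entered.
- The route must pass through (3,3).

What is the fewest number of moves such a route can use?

Any route passes through (3,3) somewhere between (4,5) and (1,2). Summing Manhattan distances along the two legs ((4,5) → (3,3) → (1,2)) gives a lower bound of 3 + 3 = 6 moves.
A route of 6 moves achieves this: (4,5) → (4,4) → (4,3) → (3,3) → (2,3) → (1,3) → (1,2).
Since 6 matches the lower bound, it is optimal.

6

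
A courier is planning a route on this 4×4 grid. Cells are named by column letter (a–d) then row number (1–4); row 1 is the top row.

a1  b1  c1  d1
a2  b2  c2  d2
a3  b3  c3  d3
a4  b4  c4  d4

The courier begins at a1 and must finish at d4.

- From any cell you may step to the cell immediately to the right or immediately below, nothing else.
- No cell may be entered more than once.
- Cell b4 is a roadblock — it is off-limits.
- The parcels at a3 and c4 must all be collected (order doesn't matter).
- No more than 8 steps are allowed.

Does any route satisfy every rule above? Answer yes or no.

yes

One route that works: a1 → a2 → a3 → b3 → c3 → c4 → d4.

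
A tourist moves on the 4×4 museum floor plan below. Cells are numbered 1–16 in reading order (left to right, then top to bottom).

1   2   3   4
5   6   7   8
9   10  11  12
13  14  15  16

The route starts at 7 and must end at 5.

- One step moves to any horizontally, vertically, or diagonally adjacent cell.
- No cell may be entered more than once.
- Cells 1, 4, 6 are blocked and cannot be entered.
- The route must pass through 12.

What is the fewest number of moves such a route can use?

4

Any route passes through 12 somewhere between 7 and 5. Summing Chebyshev distances along the two legs (7 → 12 → 5) gives a lower bound of 1 + 3 = 4 moves.
A route of 4 moves achieves this: 7 → 12 → 11 → 10 → 5.
Since 4 matches the lower bound, it is optimal.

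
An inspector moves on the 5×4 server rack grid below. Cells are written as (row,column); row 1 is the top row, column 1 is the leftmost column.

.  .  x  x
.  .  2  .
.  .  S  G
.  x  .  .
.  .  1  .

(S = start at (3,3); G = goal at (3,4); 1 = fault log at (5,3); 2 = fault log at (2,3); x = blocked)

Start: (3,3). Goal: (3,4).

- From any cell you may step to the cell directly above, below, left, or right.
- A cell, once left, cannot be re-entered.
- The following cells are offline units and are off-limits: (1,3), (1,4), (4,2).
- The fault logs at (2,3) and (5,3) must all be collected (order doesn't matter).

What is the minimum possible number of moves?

11

Any route passes through (2,3) and (5,3) in some order between (3,3) and (3,4). Summing Manhattan distances along each leg and taking the cheapest ordering ((3,3) → (5,3) → (2,3) → (3,4)) gives a lower bound of 2 + 3 + 2 = 7 moves.
The shortest route satisfying every rule uses 11 moves: (3,3) → (2,3) → (2,2) → (3,2) → (3,1) → (4,1) → (5,1) → (5,2) → (5,3) → (4,3) → (4,4) → (3,4).
The no-revisit rule (legs can't share cells) pushes the minimum above the 7-move bound; an exhaustive check rules out every length from 7 to 10 (on a 4-connected grid the length of any start-to-goal walk has the same parity as the Manhattan bound, so only lengths 7, 9, 11, … need checking), leaving 11 as the minimum.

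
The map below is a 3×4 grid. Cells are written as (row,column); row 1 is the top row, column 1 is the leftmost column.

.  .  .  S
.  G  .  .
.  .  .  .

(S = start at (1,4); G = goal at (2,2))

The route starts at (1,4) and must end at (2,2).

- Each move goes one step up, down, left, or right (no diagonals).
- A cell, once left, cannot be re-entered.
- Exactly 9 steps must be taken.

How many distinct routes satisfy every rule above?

Need simple routes of exactly 9 moves from (1,4) to (2,2) (Manhattan distance 3, so 3 moves are spent on a detour and 3 undoing it).
Enumerating: (1,4) (2,4) (3,4) (3,3) (2,3) (1,3) (1,2) (1,1) (2,1) (2,2) | (1,4) (2,4) (3,4) (3,3) (3,2) (3,1) (2,1) (1,1) (1,2) (2,2) | (1,4) (2,4) (2,3) (1,3) (1,2) (1,1) (2,1) (3,1) (3,2) (2,2) | (1,4) (2,4) (2,3) (3,3) (3,2) (3,1) (2,1) (1,1) (1,2) (2,2) | (1,4) (1,3) (2,3) (3,3) (3,2) (3,1) (2,1) (1,1) (1,2) (2,2) | (1,4) (1,3) (2,3) (2,4) (3,4) (3,3) (3,2) (3,1) (2,1) (2,2) | (1,4) (1,3) (1,2) (1,1) (2,1) (3,1) (3,2) (3,3) (2,3) (2,2).
That gives 7 routes.

7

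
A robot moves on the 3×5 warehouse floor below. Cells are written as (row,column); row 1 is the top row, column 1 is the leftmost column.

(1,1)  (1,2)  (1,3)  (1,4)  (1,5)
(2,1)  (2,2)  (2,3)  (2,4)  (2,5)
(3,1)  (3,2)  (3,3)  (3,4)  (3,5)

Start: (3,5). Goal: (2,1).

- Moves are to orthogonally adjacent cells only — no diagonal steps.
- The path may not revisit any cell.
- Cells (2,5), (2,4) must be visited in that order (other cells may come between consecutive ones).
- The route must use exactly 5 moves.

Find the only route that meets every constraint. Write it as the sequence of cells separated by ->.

The waypoints must appear in the order (2,5), (2,4), with no cell reused.
Route from (3,5): up 1 to (2,5), left 4 to (2,1) — 5 moves in all.
Check: order respected ((2,5) at step 1, (2,4) at step 2); 5 moves as required.

(3,5) -> (2,5) -> (2,4) -> (2,3) -> (2,2) -> (2,1)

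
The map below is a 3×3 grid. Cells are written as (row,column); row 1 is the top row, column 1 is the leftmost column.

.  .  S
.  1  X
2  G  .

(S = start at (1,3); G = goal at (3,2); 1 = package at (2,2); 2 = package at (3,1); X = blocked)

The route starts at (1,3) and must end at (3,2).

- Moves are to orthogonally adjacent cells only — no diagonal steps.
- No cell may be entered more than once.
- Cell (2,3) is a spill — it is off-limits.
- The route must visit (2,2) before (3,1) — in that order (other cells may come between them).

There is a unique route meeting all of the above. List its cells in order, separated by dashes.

The waypoints must appear in the order (2,2), (3,1), with no cell reused.
Route from (1,3): left to (1,2), down to (2,2), left to (2,1), down to (3,1), right to (3,2) — 5 moves in all.
Check: order respected (1 at step 2, 2 at step 4).

(1,3) - (1,2) - (2,2) - (2,1) - (3,1) - (3,2)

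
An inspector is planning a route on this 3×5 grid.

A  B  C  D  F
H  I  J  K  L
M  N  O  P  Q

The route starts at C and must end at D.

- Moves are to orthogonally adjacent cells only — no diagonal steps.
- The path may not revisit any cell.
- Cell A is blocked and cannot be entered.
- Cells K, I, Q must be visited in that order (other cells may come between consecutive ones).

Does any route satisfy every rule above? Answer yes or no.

Ignoring the required order, 8 revisit-free routes from C to D pass through all of K, I, and Q; the waypoint orders that occur are I → Q → K (5); I → K → Q (3) — never K → I → Q.

no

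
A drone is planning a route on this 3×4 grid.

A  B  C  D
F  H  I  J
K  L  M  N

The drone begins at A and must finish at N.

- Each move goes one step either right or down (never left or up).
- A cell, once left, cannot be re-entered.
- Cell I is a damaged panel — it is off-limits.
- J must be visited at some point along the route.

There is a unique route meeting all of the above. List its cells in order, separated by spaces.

A B C D J N

Moves only go right or down, so the column and row indices never decrease.
Route from A: right 3 to D, down 2 to N — 5 moves in all.
Check: all required cells visited.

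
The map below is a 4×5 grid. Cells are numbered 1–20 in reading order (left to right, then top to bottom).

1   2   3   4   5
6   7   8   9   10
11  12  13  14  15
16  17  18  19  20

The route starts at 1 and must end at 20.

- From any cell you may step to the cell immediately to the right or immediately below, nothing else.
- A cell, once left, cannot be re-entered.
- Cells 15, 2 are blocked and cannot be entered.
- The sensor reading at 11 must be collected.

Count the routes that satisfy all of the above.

4

A right/down-only route from 1 to 20 makes exactly 3 down-moves and 4 right-moves in some order.
With no other constraints that would be C(7,3) = 35 routes.
Split at 11 and multiply the segment counts (each segment already excludes blocked cells): 1→11: 1; 11→20: 4; product = 4.
That gives 4 routes.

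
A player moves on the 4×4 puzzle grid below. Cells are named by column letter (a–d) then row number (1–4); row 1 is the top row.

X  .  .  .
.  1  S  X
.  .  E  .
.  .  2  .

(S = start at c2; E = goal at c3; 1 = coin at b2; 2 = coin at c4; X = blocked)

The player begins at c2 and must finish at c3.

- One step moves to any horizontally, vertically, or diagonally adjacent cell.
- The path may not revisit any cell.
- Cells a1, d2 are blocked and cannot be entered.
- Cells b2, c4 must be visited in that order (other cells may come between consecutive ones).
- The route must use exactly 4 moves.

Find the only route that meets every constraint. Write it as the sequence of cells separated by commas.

c2, b2, b3, c4, c3

The waypoints must appear in the order b2, c4, with no cell reused.
Route from c2: left 1 to b2, down 1 to b3, down-right 1 to c4, up 1 to c3 — 4 moves in all.
Check: order respected (1 at step 1, 2 at step 3); 4 moves as required.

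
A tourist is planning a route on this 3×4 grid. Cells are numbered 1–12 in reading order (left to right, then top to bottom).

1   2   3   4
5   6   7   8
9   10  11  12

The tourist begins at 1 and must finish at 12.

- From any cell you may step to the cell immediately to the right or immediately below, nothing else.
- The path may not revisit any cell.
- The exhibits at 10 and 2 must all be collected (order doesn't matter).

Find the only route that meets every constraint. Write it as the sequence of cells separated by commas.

1, 2, 6, 10, 11, 12

Moves only go right or down, so the column and row indices never decrease.
Route from 1: right to 2, 2× down (reaching 10), 2× right (reaching 12) — 5 moves in all.
Check: all required cells visited.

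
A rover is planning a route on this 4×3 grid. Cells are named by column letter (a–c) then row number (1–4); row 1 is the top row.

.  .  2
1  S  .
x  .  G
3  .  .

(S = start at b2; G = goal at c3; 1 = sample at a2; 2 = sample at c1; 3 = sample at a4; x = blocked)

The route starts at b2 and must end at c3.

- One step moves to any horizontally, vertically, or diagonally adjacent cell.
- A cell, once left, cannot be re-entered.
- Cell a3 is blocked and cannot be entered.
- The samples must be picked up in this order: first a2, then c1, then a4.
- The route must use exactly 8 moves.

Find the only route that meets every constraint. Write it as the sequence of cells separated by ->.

The waypoints must appear in the order a2, c1, a4, with no cell reused.
Route from b2: left 1 to a2, up-right 1 to b1, right 1 to c1, down 1 to c2, down-left 2 to a4, right 1 to b4, up-right 1 to c3 — 8 moves in all.
Check: order respected (1 at step 1, 2 at step 3, 3 at step 6); 8 moves as required.

b2 -> a2 -> b1 -> c1 -> c2 -> b3 -> a4 -> b4 -> c3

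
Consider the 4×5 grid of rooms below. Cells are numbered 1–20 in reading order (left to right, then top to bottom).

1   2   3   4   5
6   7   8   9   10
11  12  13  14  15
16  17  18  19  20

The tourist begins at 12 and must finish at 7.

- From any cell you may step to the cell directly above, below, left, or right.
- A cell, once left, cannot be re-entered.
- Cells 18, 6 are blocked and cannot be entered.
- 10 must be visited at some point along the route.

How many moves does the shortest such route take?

7

Any route passes through 10 somewhere between 12 and 7. Summing Manhattan distances along the two legs (12 → 10 → 7) gives a lower bound of 4 + 3 = 7 moves.
A route of 7 moves achieves this: 12 → 13 → 14 → 15 → 10 → 9 → 8 → 7.
Since 7 matches the lower bound, it is optimal.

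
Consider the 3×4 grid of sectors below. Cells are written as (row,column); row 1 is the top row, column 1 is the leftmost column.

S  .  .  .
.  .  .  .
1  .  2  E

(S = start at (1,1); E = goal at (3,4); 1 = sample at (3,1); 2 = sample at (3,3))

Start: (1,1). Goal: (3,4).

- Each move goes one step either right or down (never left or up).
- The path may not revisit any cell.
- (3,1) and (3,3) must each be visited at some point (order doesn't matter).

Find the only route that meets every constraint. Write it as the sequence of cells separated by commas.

Moves only go right or down, so the column and row indices never decrease.
Route from (1,1): down 2 to (3,1), right 3 to (3,4) — 5 moves in all.
Check: all required cells visited.

(1,1), (2,1), (3,1), (3,2), (3,3), (3,4)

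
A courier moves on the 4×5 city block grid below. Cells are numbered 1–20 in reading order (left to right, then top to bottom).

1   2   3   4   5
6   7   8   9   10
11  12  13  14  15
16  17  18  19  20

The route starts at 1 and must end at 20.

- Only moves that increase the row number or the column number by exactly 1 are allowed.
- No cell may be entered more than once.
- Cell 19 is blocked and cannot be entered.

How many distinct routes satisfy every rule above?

15

A right/down-only route from 1 to 20 makes exactly 3 down-moves and 4 right-moves in some order.
With no other constraints that would be C(7,3) = 35 routes.
Subtract routes through each blocked cell (inclusion–exclusion for overlaps): − through 19: 20 → 15.
That gives 15 routes.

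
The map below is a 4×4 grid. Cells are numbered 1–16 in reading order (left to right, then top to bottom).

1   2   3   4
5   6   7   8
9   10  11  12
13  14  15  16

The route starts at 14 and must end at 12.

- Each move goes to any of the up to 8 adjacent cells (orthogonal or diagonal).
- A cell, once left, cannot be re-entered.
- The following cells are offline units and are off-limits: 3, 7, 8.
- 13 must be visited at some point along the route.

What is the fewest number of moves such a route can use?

Any route passes through 13 somewhere between 14 and 12. Summing Chebyshev distances along the two legs (14 → 13 → 12) gives a lower bound of 1 + 3 = 4 moves.
A route of 4 moves achieves this: 14 → 13 → 10 → 11 → 12.
Since 4 matches the lower bound, it is optimal.

4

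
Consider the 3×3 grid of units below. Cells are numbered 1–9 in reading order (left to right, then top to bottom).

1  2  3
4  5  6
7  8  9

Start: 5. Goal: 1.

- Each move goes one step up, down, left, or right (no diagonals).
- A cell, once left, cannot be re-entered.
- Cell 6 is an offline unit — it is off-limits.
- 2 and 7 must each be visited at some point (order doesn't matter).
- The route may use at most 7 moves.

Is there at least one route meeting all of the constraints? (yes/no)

no

Exhausting the options from 5, every branch either dead-ends against blocked cells, would have to re-enter a cell already used, runs past the 7-move limit, or reaches the goal with a constraint still unmet.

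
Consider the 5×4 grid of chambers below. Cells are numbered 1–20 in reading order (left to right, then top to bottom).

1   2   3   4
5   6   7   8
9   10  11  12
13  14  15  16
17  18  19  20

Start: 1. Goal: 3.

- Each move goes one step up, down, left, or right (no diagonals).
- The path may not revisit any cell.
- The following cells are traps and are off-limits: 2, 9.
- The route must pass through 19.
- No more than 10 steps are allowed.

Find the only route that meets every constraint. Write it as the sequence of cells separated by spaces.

The budget equals the shortest possible length, so every move has to be on a shortest route through the required cells.
Route from 1: down 1 to 5, right 1 to 6, down 3 to 18, right 1 to 19, up 4 to 3 — 10 moves in all.
Check: all required cells visited; 10 ≤ 10 moves.

1 5 6 10 14 18 19 15 11 7 3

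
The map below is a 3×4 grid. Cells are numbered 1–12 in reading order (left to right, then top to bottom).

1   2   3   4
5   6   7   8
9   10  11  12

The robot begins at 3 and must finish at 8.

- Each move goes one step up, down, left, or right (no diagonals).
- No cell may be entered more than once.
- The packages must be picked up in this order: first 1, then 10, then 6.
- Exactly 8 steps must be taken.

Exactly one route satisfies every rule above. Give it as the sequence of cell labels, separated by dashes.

3 - 2 - 1 - 5 - 9 - 10 - 6 - 7 - 8

The waypoints must appear in the order 1, 10, 6, with no cell reused.
Route from 3: left 2 to 1, down 2 to 9, right 1 to 10, up 1 to 6, right 2 to 8 — 8 moves in all.
Check: order respected (1 at step 2, 10 at step 5, 6 at step 6); 8 moves as required.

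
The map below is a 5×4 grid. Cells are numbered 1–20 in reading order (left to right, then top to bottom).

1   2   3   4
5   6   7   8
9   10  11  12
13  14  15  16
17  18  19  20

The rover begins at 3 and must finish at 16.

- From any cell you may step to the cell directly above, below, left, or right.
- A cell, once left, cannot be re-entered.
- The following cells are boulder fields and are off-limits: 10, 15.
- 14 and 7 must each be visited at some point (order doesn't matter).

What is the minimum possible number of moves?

Any route passes through 14 and 7 in some order between 3 and 16. Summing Manhattan distances along each leg and taking the cheapest ordering (3 → 7 → 14 → 16) gives a lower bound of 1 + 3 + 2 = 6 moves.
That bound ignores the blocked cells. Measuring each leg by the fewest moves that actually steer around them (3→7: 1; 7→14: 5; 14→16: 4) raises the lower bound to 10.
A route of 10 moves exists: 3 → 7 → 6 → 5 → 9 → 13 → 14 → 18 → 19 → 20 → 16.
Since 10 matches that lower bound, it is optimal.

10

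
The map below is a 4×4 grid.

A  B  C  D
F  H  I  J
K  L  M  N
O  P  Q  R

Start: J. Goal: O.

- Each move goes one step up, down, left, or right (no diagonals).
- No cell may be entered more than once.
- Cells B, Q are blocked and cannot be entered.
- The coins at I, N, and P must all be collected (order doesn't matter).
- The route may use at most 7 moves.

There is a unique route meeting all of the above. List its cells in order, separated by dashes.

The 7-move cap with required stops at I, N, P leaves no slack for detours.
Route from J: down to N, left to M, up to I, left to H, 2× down (reaching P), left to O — 7 moves in all.
Check: all required cells visited; 7 ≤ 7 moves.

J - N - M - I - H - L - P - O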